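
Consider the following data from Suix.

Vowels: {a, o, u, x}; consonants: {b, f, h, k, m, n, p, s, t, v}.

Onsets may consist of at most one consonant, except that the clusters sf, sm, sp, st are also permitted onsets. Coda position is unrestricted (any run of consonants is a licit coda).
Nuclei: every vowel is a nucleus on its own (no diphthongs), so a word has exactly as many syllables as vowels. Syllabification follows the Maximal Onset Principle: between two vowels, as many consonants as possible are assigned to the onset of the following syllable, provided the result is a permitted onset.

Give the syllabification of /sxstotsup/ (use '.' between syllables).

sx.stot.sup

The vowels are x, o, u — 3 nuclei, so 3 syllables.
σ1/σ2 boundary: cluster /st/ — /st/ is itself a permitted onset, so the whole cluster goes right; preceding coda = ∅.
σ2/σ3 boundary: /ts/ — longest licit onset from the right is /s/, leaving /t/ as coda.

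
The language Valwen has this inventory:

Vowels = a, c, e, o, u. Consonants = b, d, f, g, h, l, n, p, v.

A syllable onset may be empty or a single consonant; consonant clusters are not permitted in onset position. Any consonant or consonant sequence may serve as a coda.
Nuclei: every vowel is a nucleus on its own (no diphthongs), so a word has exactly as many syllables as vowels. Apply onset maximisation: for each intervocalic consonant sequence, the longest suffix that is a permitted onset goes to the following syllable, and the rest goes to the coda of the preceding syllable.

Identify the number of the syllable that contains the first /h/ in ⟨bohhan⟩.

1

The vowels are o, a — 2 nuclei, so 2 syllables.
V1 /o/ – V2 /a/: /hh/; trying suffixes from longest down, /h/ is the first permitted one, so coda /h/ | onset /h/.
Syllabification: boh.han.
The first /h/ is in the coda of syllable 1 (/boh/).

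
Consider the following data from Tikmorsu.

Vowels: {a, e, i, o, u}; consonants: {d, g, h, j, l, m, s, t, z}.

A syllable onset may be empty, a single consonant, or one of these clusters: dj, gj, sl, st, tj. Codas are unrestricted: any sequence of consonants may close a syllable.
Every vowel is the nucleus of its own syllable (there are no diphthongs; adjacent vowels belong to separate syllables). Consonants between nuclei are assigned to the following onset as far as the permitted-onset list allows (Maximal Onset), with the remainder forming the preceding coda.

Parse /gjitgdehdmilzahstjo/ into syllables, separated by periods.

gjitg.dehd.mil.zahs.tjo

Nuclei (vowels): i, e, i, a, o → 5 syllables.
Between /i/ (V1) and /e/ (V2): /tgd/; trying suffixes from longest down, /d/ is the first permitted one, so coda /tg/ | onset /d/.
Between /e/ (V2) and /i/ (V3): /hdm/; trying suffixes from longest down, /m/ is the first permitted one, so coda /hd/ | onset /m/.
Between /i/ (V3) and /a/ (V4): /lz/ splits as /l/ + /z/ (/z/ is the longest suffix that is a licit onset).
Between /a/ (V4) and /o/ (V5): /hstj/; trying suffixes from longest down, /tj/ is the first permitted one, so coda /hs/ | onset /tj/.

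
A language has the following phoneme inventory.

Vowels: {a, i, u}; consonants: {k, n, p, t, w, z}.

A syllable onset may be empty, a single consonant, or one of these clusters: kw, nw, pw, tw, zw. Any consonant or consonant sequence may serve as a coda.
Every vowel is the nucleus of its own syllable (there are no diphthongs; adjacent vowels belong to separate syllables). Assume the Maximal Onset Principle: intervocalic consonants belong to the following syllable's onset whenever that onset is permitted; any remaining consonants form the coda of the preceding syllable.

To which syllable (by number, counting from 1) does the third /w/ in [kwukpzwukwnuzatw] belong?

Vowels present: u, u, u, a; each is a nucleus, giving 4 syllables.
σ1/σ2 boundary: /kpzw/ splits as /kp/ + /zw/ (/zw/ is the longest suffix that is a licit onset).
σ2/σ3 boundary: /kwn/; trying suffixes from longest down, /n/ is the first permitted one, so coda /kw/ | onset /n/.
σ3/σ4 boundary: /z/ → onset of the next syllable (single consonants are always licit onsets).
So the parse is kwukp.zwukw.nu.zatw.
The third /w/ is in the coda of syllable 2 (/zwukw/).

2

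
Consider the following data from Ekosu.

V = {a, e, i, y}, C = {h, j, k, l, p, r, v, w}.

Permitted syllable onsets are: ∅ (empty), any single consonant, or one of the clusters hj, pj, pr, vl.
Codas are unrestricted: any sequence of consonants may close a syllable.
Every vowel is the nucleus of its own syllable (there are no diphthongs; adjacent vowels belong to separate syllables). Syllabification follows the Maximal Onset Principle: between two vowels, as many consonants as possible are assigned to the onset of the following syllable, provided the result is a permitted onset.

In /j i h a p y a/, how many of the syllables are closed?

Nuclei (vowels): i, a, y, a → 4 syllables.
Between /i/ (V1) and /a/ (V2): /h/ → onset of the next syllable (single consonants are always licit onsets).
Between /a/ (V2) and /y/ (V3): just /p/ — single C goes to the following onset.
Between /y/ (V3) and /a/ (V4): no consonants, so the boundary falls immediately after /y/.
Syllabification: ji.ha.py.a.
Classifying each syllable: /ji/ (open), /ha/ (open), /py/ (open), /a/ (open).
Closed syllables: 0.

0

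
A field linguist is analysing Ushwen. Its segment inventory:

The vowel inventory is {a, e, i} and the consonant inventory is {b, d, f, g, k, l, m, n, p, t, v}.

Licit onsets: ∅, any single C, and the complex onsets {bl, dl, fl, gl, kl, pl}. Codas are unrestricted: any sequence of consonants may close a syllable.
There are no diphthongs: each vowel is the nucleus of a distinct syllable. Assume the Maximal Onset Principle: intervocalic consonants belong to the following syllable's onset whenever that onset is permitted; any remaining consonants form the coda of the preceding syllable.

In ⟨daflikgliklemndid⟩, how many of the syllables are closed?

Nuclei (vowels): a, i, i, e, i → 5 syllables.
Between /a/ (V1) and /i/ (V2): /fl/ — entire cluster is a permitted onset → onset /fl/, coda ∅.
Between /i/ (V2) and /i/ (V3): cluster /kgl/ — the longest permitted-onset suffix is /gl/; onset = /gl/, preceding coda = /k/.
Between /i/ (V3) and /e/ (V4): cluster /kl/ — /kl/ is itself a permitted onset, so the whole cluster goes right; preceding coda = ∅.
Between /e/ (V4) and /i/ (V5): /mnd/ splits as /mn/ + /d/ (/d/ is the longest suffix that is a licit onset).
Putting it together: da.flik.gli.klemn.did.
Classifying each syllable: /da/ (open), /flik/ (closed), /gli/ (open), /klemn/ (closed), /did/ (closed).
Closed syllables: 3.

3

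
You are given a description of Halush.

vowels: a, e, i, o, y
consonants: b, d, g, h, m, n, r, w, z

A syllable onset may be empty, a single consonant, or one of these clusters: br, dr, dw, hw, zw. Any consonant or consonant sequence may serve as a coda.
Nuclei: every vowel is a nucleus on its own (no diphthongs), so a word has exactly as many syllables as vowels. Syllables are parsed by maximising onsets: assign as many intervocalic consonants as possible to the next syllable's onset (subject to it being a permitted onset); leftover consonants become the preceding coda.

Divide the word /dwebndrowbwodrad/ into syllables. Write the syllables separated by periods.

dwebn.drowb.wo.drad

Nuclei (vowels): e, o, o, a → 4 syllables.
Between /e/ (V1) and /o/ (V2): cluster /bndr/ — the longest permitted-onset suffix is /dr/; onset = /dr/, preceding coda = /bn/.
Between /o/ (V2) and /o/ (V3): /wbw/ splits as /wb/ + /w/ (/w/ is the longest suffix that is a licit onset).
Between /o/ (V3) and /a/ (V4): /dr/ is a licit onset in full, so it all attaches to the next syllable.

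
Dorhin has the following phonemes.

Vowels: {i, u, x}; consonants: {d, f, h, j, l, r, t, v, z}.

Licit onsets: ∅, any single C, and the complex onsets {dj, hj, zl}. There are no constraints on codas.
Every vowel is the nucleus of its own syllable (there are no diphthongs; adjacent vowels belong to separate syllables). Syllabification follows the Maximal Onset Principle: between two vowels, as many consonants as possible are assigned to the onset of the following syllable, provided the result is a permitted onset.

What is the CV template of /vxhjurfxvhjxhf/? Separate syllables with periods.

CV.CCVC.CVC.CCVCC

Nuclei (vowels): x, u, x, x → 4 syllables.
/x…u/ gap (V1→V2): /hj/ is a licit onset in full, so it all attaches to the next syllable.
/u…x/ gap (V2→V3): cluster /rf/ — the longest permitted-onset suffix is /f/; onset = /f/, preceding coda = /r/.
/x…x/ gap (V3→V4): cluster /vhj/ — the longest permitted-onset suffix is /hj/; onset = /hj/, preceding coda = /v/.
Syllabification: vx.hjur.fxv.hjxhf.
Mapping each syllable to C/V: /vx/ → CV, /hjur/ → CCVC, /fxv/ → CVC, /hjxhf/ → CCVCC.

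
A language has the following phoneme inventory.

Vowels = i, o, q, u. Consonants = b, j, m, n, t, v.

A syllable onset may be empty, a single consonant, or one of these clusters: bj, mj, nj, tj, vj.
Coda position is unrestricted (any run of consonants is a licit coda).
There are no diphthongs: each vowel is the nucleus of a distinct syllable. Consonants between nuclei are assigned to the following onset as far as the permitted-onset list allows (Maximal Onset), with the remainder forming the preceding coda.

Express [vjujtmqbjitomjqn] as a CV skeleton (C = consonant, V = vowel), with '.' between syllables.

CCVCC.CV.CCV.CV.CCVC

Vowels present: u, q, i, o, q; each is a nucleus, giving 5 syllables.
V1 /u/ – V2 /q/: cluster /jtm/ — the longest permitted-onset suffix is /m/; onset = /m/, preceding coda = /jt/.
V2 /q/ – V3 /i/: /bj/ — entire cluster is a permitted onset → onset /bj/, coda ∅.
V3 /i/ – V4 /o/: /t/ is a single consonant, so it becomes the next onset.
V4 /o/ – V5 /q/: cluster /mj/ — /mj/ is itself a permitted onset, so the whole cluster goes right; preceding coda = ∅.
Putting it together: vjujt.mq.bji.to.mjqn.
Mapping each syllable to C/V: /vjujt/ → CCVCC, /mq/ → CV, /bji/ → CCV, /to/ → CV, /mjqn/ → CCVC.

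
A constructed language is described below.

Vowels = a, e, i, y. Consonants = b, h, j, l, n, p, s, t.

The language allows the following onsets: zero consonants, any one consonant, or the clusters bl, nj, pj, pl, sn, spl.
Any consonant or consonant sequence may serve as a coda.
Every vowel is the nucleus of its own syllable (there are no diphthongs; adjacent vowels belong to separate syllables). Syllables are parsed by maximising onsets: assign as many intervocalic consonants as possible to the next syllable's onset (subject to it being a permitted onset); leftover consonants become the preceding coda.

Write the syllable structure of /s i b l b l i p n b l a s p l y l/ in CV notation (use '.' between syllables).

CVCC.CCVCC.CCV.CCCVC

Vowels present: i, i, a, y; each is a nucleus, giving 4 syllables.
/i…i/ gap (V1→V2): /blbl/; trying suffixes from longest down, /bl/ is the first permitted one, so coda /bl/ | onset /bl/.
/i…a/ gap (V2→V3): /pnbl/ — longest licit onset from the right is /bl/, leaving /pn/ as coda.
/a…y/ gap (V3→V4): /spl/ is a licit onset in full, so it all attaches to the next syllable.
Syllabification: sibl.blipn.bla.splyl.
Mapping each syllable to C/V: /sibl/ → CVCC, /blipn/ → CCVCC, /bla/ → CCV, /splyl/ → CCCVC.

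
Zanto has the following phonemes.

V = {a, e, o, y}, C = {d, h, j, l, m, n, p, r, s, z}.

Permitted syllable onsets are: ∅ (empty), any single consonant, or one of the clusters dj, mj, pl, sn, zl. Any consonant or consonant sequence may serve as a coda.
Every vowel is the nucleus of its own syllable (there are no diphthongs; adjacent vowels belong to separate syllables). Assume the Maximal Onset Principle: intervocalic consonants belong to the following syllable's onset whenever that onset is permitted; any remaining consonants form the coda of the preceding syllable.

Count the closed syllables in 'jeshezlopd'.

Nuclei (vowels): e, e, o → 3 syllables.
/e…e/ gap (V1→V2): /sh/ splits as /s/ + /h/ (/h/ is the longest suffix that is a licit onset).
/e…o/ gap (V2→V3): /zl/ — entire cluster is a permitted onset → onset /zl/, coda ∅.
Result: jes.he.zlopd.
Classifying each syllable: /jes/ (closed), /he/ (open), /zlopd/ (closed).
Closed syllables: 2.

2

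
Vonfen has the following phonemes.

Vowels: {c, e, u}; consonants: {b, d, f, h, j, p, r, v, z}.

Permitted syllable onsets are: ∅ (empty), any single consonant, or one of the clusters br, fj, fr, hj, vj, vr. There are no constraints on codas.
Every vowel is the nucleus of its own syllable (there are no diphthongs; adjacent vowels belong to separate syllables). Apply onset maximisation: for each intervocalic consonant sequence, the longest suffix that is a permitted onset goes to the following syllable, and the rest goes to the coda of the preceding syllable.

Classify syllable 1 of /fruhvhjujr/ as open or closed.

The vowels are u, u — 2 nuclei, so 2 syllables.
σ1/σ2 boundary: /hvhj/; trying suffixes from longest down, /hj/ is the first permitted one, so coda /hv/ | onset /hj/.
Syllabification: fruhv.hjujr.
Syllable 1 is /fruhv/ with coda /hv/, so it is closed.

closed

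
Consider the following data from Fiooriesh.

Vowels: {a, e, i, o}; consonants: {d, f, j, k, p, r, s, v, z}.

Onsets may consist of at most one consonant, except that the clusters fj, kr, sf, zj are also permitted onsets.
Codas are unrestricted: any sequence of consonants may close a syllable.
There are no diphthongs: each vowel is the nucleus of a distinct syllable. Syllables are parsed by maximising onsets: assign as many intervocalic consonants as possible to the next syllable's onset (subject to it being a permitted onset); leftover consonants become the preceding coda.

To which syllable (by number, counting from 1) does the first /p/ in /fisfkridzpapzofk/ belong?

Nuclei (vowels): i, i, a, o → 4 syllables.
Between /i/ (V1) and /i/ (V2): cluster /sfkr/ — the longest permitted-onset suffix is /kr/; onset = /kr/, preceding coda = /sf/.
Between /i/ (V2) and /a/ (V3): cluster /dzp/ — the longest permitted-onset suffix is /p/; onset = /p/, preceding coda = /dz/.
Between /a/ (V3) and /o/ (V4): /pz/ — longest licit onset from the right is /z/, leaving /p/ as coda.
Putting it together: fisf.kridz.pap.zofk.
The first /p/ is in the onset of syllable 3 (/pap/).

3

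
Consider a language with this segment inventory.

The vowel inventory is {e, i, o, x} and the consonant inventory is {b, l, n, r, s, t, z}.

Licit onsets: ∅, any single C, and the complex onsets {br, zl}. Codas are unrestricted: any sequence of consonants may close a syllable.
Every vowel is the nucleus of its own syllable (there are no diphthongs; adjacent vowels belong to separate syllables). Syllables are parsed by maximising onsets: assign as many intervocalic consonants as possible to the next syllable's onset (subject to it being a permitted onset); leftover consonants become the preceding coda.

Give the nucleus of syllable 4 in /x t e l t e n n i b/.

i

Vowels present: x, e, e, i; each is a nucleus, giving 4 syllables.
The fourth nucleus (vowel 4 from the left) is /i/.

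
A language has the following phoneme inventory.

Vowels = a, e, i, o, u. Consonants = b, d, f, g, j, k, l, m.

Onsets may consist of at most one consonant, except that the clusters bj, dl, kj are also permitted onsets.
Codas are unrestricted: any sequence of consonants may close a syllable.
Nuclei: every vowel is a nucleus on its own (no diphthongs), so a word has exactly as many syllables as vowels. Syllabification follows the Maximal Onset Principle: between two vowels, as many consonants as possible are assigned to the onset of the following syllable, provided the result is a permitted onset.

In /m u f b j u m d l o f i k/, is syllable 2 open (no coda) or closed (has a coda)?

closed

The vowels are u, u, o, i — 4 nuclei, so 4 syllables.
V1 /u/ – V2 /u/: /fbj/; trying suffixes from longest down, /bj/ is the first permitted one, so coda /f/ | onset /bj/.
V2 /u/ – V3 /o/: /mdl/ splits as /m/ + /dl/ (/dl/ is the longest suffix that is a licit onset).
V3 /o/ – V4 /i/: /f/ is a single consonant, so it becomes the next onset.
Result: muf.bjum.dlo.fik.
Syllable 2 is /bjum/ with coda /m/, so it is closed.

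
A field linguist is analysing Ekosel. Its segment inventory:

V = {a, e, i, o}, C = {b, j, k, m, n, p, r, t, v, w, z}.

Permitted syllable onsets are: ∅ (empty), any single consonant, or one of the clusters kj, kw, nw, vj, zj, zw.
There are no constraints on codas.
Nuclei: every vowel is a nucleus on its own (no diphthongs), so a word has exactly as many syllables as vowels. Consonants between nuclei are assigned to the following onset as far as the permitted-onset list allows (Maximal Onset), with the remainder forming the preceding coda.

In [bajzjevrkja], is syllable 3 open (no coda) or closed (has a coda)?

open

Nuclei (vowels): a, e, a → 3 syllables.
V1 /a/ – V2 /e/: /jzj/ splits as /j/ + /zj/ (/zj/ is the longest suffix that is a licit onset).
V2 /e/ – V3 /a/: /vrkj/; trying suffixes from longest down, /kj/ is the first permitted one, so coda /vr/ | onset /kj/.
So the parse is baj.zjevr.kja.
Syllable 3 is /kja/; it ends in its nucleus with no coda, so it is open.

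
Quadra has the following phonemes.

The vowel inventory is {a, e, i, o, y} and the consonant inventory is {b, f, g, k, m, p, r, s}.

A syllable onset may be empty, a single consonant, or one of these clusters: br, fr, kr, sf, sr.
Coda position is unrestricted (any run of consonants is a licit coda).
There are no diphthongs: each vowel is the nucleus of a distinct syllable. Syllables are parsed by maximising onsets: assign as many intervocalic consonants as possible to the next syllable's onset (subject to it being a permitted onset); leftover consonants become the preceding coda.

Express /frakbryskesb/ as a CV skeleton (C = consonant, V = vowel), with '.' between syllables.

CCVC.CCVC.CVCC

Nuclei (vowels): a, y, e → 3 syllables.
V1 /a/ – V2 /y/: /kbr/; trying suffixes from longest down, /br/ is the first permitted one, so coda /k/ | onset /br/.
V2 /y/ – V3 /e/: /sk/ — longest licit onset from the right is /k/, leaving /s/ as coda.
Putting it together: frak.brys.kesb.
Mapping each syllable to C/V: /frak/ → CCVC, /brys/ → CCVC, /kesb/ → CVCC.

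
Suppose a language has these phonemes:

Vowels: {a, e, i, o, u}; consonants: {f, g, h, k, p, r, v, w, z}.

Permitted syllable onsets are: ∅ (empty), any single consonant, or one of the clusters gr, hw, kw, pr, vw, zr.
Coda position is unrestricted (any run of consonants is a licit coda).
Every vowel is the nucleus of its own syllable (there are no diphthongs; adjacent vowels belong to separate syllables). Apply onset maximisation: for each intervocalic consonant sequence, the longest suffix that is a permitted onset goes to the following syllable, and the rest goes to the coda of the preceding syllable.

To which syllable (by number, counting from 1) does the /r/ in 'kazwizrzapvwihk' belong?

The vowels are a, i, a, i — 4 nuclei, so 4 syllables.
/a…i/ gap (V1→V2): cluster /zw/ — the longest permitted-onset suffix is /w/; onset = /w/, preceding coda = /z/.
/i…a/ gap (V2→V3): /zrz/ — longest licit onset from the right is /z/, leaving /zr/ as coda.
/a…i/ gap (V3→V4): /pvw/; trying suffixes from longest down, /vw/ is the first permitted one, so coda /p/ | onset /vw/.
So the parse is kaz.wizr.zap.vwihk.
The /r/ is in the coda of syllable 2 (/wizr/).

2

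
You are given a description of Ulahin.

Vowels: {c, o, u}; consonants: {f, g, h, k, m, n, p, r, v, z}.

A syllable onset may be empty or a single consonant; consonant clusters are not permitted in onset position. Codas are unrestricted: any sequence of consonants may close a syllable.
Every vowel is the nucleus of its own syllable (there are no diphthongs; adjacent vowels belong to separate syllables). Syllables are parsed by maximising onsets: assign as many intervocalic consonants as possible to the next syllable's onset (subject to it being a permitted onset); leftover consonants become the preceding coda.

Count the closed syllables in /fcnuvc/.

0

Vowels present: c, u, c; each is a nucleus, giving 3 syllables.
/c…u/ gap (V1→V2): just /n/ — single C goes to the following onset.
/u…c/ gap (V2→V3): /v/ → onset of the next syllable (single consonants are always licit onsets).
So the parse is fc.nu.vc.
Classifying each syllable: /fc/ (open), /nu/ (open), /vc/ (open).
Closed syllables: 0.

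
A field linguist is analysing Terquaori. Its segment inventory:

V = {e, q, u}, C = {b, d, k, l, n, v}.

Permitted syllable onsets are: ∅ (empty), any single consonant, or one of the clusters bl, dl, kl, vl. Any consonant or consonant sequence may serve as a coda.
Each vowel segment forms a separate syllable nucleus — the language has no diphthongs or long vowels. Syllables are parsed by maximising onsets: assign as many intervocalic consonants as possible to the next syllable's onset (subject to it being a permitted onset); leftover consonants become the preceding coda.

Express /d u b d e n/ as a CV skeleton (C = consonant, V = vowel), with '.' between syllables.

Nuclei (vowels): u, e → 2 syllables.
/u…e/ gap (V1→V2): cluster /bd/ — the longest permitted-onset suffix is /d/; onset = /d/, preceding coda = /b/.
So the parse is dub.den.
Mapping each syllable to C/V: /dub/ → CVC, /den/ → CVC.

CVC.CVC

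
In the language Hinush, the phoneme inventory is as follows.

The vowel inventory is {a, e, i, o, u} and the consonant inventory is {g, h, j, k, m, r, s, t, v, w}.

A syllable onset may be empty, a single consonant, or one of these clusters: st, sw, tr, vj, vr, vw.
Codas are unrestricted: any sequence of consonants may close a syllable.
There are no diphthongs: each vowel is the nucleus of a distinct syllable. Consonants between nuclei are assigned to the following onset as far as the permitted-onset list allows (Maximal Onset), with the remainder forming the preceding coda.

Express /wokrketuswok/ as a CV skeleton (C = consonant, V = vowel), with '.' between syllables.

CVCC.CV.CV.CCVC

The vowels are o, e, u, o — 4 nuclei, so 4 syllables.
V1 /o/ – V2 /e/: /krk/ — longest licit onset from the right is /k/, leaving /kr/ as coda.
V2 /e/ – V3 /u/: /t/ is a single consonant, so it becomes the next onset.
V3 /u/ – V4 /o/: /sw/ — entire cluster is a permitted onset → onset /sw/, coda ∅.
Putting it together: wokr.ke.tu.swok.
Mapping each syllable to C/V: /wokr/ → CVCC, /ke/ → CV, /tu/ → CV, /swok/ → CCVC.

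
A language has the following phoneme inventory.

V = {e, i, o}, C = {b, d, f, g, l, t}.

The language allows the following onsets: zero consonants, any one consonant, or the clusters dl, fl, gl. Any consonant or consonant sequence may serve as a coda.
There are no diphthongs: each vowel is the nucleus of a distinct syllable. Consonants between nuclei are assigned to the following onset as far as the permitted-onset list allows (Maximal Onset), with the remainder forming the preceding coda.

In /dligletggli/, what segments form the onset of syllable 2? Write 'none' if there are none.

The vowels are i, e, i — 3 nuclei, so 3 syllables.
Between /i/ (V1) and /e/ (V2): /gl/ — entire cluster is a permitted onset → onset /gl/, coda ∅.
Between /e/ (V2) and /i/ (V3): /tggl/ splits as /tg/ + /gl/ (/gl/ is the longest suffix that is a licit onset).
Putting it together: dli.gletg.gli.
Syllable 2 is /gletg/: onset /gl/, nucleus /e/, coda /tg/.

gl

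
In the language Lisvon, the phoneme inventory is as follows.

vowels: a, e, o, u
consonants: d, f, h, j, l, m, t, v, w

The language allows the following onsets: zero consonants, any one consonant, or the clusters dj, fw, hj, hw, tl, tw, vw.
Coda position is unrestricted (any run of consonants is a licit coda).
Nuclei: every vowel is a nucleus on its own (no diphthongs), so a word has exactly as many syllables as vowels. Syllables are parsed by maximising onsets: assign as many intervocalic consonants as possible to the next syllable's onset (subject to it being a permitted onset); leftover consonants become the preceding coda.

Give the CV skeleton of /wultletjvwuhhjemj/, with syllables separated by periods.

CVC.CCVCC.CCVC.CCVCC

The vowels are u, e, u, e — 4 nuclei, so 4 syllables.
Between /u/ (V1) and /e/ (V2): /ltl/ splits as /l/ + /tl/ (/tl/ is the longest suffix that is a licit onset).
Between /e/ (V2) and /u/ (V3): /tjvw/; trying suffixes from longest down, /vw/ is the first permitted one, so coda /tj/ | onset /vw/.
Between /u/ (V3) and /e/ (V4): /hhj/; trying suffixes from longest down, /hj/ is the first permitted one, so coda /h/ | onset /hj/.
Result: wul.tletj.vwuh.hjemj.
Mapping each syllable to C/V: /wul/ → CVC, /tletj/ → CCVCC, /vwuh/ → CCVC, /hjemj/ → CCVCC.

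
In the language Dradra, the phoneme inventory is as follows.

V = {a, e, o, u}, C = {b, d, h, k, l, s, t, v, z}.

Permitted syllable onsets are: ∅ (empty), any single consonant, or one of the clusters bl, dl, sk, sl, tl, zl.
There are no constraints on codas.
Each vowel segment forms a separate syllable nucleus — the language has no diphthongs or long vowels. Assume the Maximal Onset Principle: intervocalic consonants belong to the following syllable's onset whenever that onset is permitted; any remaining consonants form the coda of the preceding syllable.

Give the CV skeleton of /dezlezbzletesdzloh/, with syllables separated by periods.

CV.CCVCC.CCV.CVCC.CCVC

The vowels are e, e, e, e, o — 5 nuclei, so 5 syllables.
Between /e/ (V1) and /e/ (V2): /zl/ — entire cluster is a permitted onset → onset /zl/, coda ∅.
Between /e/ (V2) and /e/ (V3): /zbzl/; trying suffixes from longest down, /zl/ is the first permitted one, so coda /zb/ | onset /zl/.
Between /e/ (V3) and /e/ (V4): /t/ is a single consonant, so it becomes the next onset.
Between /e/ (V4) and /o/ (V5): cluster /sdzl/ — the longest permitted-onset suffix is /zl/; onset = /zl/, preceding coda = /sd/.
Syllabification: de.zlezb.zle.tesd.zloh.
Mapping each syllable to C/V: /de/ → CV, /zlezb/ → CCVCC, /zle/ → CCV, /tesd/ → CVCC, /zloh/ → CCVC.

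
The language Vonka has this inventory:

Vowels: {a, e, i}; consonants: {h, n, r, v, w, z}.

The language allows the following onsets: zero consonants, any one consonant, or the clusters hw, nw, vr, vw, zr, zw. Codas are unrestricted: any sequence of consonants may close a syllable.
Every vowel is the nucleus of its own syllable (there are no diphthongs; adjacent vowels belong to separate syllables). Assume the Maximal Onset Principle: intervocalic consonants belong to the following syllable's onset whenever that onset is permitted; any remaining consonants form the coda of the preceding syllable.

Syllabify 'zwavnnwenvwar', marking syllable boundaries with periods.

The vowels are a, e, a — 3 nuclei, so 3 syllables.
Between /a/ (V1) and /e/ (V2): /vnnw/ — longest licit onset from the right is /nw/, leaving /vn/ as coda.
Between /e/ (V2) and /a/ (V3): /nvw/ splits as /n/ + /vw/ (/vw/ is the longest suffix that is a licit onset).

zwavn.nwen.vwar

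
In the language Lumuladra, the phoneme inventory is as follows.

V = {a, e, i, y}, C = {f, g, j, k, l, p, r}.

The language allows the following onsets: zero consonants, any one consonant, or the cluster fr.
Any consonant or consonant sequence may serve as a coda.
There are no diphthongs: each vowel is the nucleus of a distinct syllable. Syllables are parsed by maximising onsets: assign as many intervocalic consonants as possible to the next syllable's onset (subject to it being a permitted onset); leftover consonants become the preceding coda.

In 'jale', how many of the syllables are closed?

Nuclei (vowels): a, e → 2 syllables.
σ1/σ2 boundary: /l/ → onset of the next syllable (single consonants are always licit onsets).
Syllabification: ja.le.
Classifying each syllable: /ja/ (open), /le/ (open).
Closed syllables: 0.

0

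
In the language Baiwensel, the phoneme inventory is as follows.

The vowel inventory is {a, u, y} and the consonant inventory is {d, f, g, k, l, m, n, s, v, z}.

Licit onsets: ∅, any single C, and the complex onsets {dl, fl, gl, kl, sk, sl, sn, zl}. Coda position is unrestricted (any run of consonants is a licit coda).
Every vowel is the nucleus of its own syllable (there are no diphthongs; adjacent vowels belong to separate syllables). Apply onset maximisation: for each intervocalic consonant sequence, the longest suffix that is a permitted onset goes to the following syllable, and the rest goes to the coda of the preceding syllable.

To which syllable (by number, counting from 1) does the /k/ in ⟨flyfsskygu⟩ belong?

2

Vowels present: y, y, u; each is a nucleus, giving 3 syllables.
σ1/σ2 boundary: /fssk/ splits as /fs/ + /sk/ (/sk/ is the longest suffix that is a licit onset).
σ2/σ3 boundary: just /g/ — single C goes to the following onset.
Result: flyfs.sky.gu.
The /k/ is in the onset of syllable 2 (/sky/).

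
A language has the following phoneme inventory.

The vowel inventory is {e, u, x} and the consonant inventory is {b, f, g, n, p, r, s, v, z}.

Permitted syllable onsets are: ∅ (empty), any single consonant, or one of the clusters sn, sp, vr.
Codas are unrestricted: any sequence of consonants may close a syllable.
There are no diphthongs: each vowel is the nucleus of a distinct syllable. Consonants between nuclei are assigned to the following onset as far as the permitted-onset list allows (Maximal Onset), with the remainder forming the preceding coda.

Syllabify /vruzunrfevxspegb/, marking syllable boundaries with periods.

Vowels present: u, u, e, x, e; each is a nucleus, giving 5 syllables.
σ1/σ2 boundary: /z/ is a single consonant, so it becomes the next onset.
σ2/σ3 boundary: cluster /nrf/ — the longest permitted-onset suffix is /f/; onset = /f/, preceding coda = /nr/.
σ3/σ4 boundary: /v/ → onset of the next syllable (single consonants are always licit onsets).
σ4/σ5 boundary: /sp/ is a licit onset in full, so it all attaches to the next syllable.

vru.zunr.fe.vx.spegb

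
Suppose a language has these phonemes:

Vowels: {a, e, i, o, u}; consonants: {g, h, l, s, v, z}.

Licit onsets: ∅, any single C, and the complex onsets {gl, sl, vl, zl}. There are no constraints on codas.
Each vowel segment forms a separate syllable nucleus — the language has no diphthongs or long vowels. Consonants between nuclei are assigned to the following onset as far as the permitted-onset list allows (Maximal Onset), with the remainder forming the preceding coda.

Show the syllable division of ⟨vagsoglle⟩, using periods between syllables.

Vowels present: a, o, e; each is a nucleus, giving 3 syllables.
/a…o/ gap (V1→V2): cluster /gs/ — the longest permitted-onset suffix is /s/; onset = /s/, preceding coda = /g/.
/o…e/ gap (V2→V3): /gll/; trying suffixes from longest down, /l/ is the first permitted one, so coda /gl/ | onset /l/.

vag.sogl.le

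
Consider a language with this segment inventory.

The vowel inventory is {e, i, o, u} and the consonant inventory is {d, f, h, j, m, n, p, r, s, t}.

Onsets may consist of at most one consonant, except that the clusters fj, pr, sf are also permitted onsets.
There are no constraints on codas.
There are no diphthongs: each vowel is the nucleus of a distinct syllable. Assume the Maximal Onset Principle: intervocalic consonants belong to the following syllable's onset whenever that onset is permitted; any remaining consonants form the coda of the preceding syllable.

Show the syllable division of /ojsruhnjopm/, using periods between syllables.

Vowels present: o, u, o; each is a nucleus, giving 3 syllables.
Between /o/ (V1) and /u/ (V2): /jsr/; trying suffixes from longest down, /r/ is the first permitted one, so coda /js/ | onset /r/.
Between /u/ (V2) and /o/ (V3): /hnj/ — longest licit onset from the right is /j/, leaving /hn/ as coda.

ojs.ruhn.jopm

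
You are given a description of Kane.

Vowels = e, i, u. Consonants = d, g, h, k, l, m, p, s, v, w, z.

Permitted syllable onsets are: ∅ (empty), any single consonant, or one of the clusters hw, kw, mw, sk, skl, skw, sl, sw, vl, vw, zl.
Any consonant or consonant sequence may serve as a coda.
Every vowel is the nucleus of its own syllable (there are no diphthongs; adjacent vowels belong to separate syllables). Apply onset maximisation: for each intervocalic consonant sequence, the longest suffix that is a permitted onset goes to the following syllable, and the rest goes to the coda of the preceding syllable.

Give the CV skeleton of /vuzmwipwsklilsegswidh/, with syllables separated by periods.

Vowels present: u, i, i, e, i; each is a nucleus, giving 5 syllables.
σ1/σ2 boundary: /zmw/ — longest licit onset from the right is /mw/, leaving /z/ as coda.
σ2/σ3 boundary: /pwskl/ splits as /pw/ + /skl/ (/skl/ is the longest suffix that is a licit onset).
σ3/σ4 boundary: /ls/ — longest licit onset from the right is /s/, leaving /l/ as coda.
σ4/σ5 boundary: /gsw/ — longest licit onset from the right is /sw/, leaving /g/ as coda.
Putting it together: vuz.mwipw.sklil.seg.swidh.
Mapping each syllable to C/V: /vuz/ → CVC, /mwipw/ → CCVCC, /sklil/ → CCCVC, /seg/ → CVC, /swidh/ → CCVCC.

CVC.CCVCC.CCCVC.CVC.CCVCC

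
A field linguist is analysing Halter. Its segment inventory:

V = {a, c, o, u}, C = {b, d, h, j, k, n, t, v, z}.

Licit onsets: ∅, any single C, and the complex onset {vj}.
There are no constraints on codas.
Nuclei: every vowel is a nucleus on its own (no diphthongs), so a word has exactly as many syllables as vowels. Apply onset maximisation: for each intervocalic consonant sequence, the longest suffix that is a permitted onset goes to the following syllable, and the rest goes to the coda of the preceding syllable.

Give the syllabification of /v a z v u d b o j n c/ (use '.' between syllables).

The vowels are a, u, o, c — 4 nuclei, so 4 syllables.
V1 /a/ – V2 /u/: /zv/; trying suffixes from longest down, /v/ is the first permitted one, so coda /z/ | onset /v/.
V2 /u/ – V3 /o/: cluster /db/ — the longest permitted-onset suffix is /b/; onset = /b/, preceding coda = /d/.
V3 /o/ – V4 /c/: /jn/ splits as /j/ + /n/ (/n/ is the longest suffix that is a licit onset).

vaz.vud.boj.nc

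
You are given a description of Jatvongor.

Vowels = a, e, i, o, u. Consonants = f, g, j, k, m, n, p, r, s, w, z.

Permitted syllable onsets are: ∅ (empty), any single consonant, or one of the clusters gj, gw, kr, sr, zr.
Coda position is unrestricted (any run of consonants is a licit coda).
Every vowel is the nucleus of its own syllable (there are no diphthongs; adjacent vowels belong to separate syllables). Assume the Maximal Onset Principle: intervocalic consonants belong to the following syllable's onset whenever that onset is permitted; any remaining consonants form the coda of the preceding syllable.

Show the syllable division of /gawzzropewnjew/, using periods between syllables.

The vowels are a, o, e, e — 4 nuclei, so 4 syllables.
V1 /a/ – V2 /o/: /wzzr/ splits as /wz/ + /zr/ (/zr/ is the longest suffix that is a licit onset).
V2 /o/ – V3 /e/: just /p/ — single C goes to the following onset.
V3 /e/ – V4 /e/: cluster /wnj/ — the longest permitted-onset suffix is /j/; onset = /j/, preceding coda = /wn/.

gawz.zro.pewn.jew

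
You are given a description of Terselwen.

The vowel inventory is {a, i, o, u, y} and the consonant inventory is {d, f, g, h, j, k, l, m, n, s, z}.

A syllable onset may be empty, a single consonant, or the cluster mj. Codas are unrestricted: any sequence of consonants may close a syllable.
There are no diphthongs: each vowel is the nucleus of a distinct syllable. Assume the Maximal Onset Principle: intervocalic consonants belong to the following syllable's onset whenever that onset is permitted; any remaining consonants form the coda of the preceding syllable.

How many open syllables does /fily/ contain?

2

The vowels are i, y — 2 nuclei, so 2 syllables.
/i…y/ gap (V1→V2): just /l/ — single C goes to the following onset.
Putting it together: fi.ly.
Classifying each syllable: /fi/ (open), /ly/ (open).
Open syllables: 2.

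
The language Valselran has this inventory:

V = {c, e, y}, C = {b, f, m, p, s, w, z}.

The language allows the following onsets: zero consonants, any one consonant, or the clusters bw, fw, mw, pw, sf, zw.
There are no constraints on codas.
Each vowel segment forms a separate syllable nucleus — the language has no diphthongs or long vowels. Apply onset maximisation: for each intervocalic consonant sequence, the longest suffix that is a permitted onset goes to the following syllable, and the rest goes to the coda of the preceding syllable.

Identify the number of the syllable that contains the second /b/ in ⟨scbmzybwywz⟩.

The vowels are c, y, y — 3 nuclei, so 3 syllables.
σ1/σ2 boundary: cluster /bmz/ — the longest permitted-onset suffix is /z/; onset = /z/, preceding coda = /bm/.
σ2/σ3 boundary: cluster /bw/ — /bw/ is itself a permitted onset, so the whole cluster goes right; preceding coda = ∅.
Syllabification: scbm.zy.bwywz.
The second /b/ is in the onset of syllable 3 (/bwywz/).

3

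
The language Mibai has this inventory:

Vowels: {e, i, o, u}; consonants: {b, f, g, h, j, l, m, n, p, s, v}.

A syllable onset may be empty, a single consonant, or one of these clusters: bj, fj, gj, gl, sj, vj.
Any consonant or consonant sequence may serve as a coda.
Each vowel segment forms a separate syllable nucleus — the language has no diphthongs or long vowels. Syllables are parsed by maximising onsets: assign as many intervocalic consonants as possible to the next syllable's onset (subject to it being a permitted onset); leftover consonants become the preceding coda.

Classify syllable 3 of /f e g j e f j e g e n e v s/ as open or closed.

The vowels are e, e, e, e, e — 5 nuclei, so 5 syllables.
/e…e/ gap (V1→V2): cluster /gj/ — /gj/ is itself a permitted onset, so the whole cluster goes right; preceding coda = ∅.
/e…e/ gap (V2→V3): /fj/ — entire cluster is a permitted onset → onset /fj/, coda ∅.
/e…e/ gap (V3→V4): /g/ → onset of the next syllable (single consonants are always licit onsets).
/e…e/ gap (V4→V5): /n/ is a single consonant, so it becomes the next onset.
Result: fe.gje.fje.ge.nevs.
Syllable 3 is /fje/; it ends in its nucleus with no coda, so it is open.

open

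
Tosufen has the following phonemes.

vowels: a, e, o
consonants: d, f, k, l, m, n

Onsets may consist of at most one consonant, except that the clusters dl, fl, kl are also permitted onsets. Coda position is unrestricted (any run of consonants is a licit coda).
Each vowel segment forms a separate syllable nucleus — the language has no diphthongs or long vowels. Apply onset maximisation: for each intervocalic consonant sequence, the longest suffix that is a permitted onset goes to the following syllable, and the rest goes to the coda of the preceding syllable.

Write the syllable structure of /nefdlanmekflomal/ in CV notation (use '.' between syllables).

CVC.CCVC.CVC.CCV.CVC

Nuclei (vowels): e, a, e, o, a → 5 syllables.
/e…a/ gap (V1→V2): /fdl/; trying suffixes from longest down, /dl/ is the first permitted one, so coda /f/ | onset /dl/.
/a…e/ gap (V2→V3): /nm/; trying suffixes from longest down, /m/ is the first permitted one, so coda /n/ | onset /m/.
/e…o/ gap (V3→V4): /kfl/; trying suffixes from longest down, /fl/ is the first permitted one, so coda /k/ | onset /fl/.
/o…a/ gap (V4→V5): just /m/ — single C goes to the following onset.
Syllabification: nef.dlan.mek.flo.mal.
Mapping each syllable to C/V: /nef/ → CVC, /dlan/ → CCVC, /mek/ → CVC, /flo/ → CCV, /mal/ → CVC.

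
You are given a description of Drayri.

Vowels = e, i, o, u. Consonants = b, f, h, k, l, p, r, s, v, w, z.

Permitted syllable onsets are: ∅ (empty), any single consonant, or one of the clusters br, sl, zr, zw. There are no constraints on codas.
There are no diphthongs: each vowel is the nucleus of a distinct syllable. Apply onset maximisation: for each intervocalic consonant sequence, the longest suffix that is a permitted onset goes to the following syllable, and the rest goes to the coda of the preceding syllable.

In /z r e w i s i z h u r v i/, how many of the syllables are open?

3

Vowels present: e, i, i, u, i; each is a nucleus, giving 5 syllables.
/e…i/ gap (V1→V2): /w/ → onset of the next syllable (single consonants are always licit onsets).
/i…i/ gap (V2→V3): /s/ is a single consonant, so it becomes the next onset.
/i…u/ gap (V3→V4): /zh/ — longest licit onset from the right is /h/, leaving /z/ as coda.
/u…i/ gap (V4→V5): cluster /rv/ — the longest permitted-onset suffix is /v/; onset = /v/, preceding coda = /r/.
So the parse is zre.wi.siz.hur.vi.
Classifying each syllable: /zre/ (open), /wi/ (open), /siz/ (closed), /hur/ (closed), /vi/ (open).
Open syllables: 3.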